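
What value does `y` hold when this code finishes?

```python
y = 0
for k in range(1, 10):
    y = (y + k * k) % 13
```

Let's trace through this code step by step.

Initialize: y = 0
Entering loop: for k in range(1, 10):

After execution: y = 12
12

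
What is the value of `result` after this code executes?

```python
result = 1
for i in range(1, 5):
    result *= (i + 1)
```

Let's trace through this code step by step.

Initialize: result = 1
Entering loop: for i in range(1, 5):

After execution: result = 120
120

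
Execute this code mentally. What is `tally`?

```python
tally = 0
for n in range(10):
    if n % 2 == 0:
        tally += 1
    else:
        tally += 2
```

Let's trace through this code step by step.

Initialize: tally = 0
Entering loop: for n in range(10):

After execution: tally = 15
15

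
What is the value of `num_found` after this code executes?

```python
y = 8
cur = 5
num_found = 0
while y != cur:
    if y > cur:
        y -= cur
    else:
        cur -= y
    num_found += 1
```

Let's trace through this code step by step.

Initialize: y = 8
Initialize: cur = 5
Initialize: num_found = 0
Entering loop: while y != cur:

After execution: num_found = 4
4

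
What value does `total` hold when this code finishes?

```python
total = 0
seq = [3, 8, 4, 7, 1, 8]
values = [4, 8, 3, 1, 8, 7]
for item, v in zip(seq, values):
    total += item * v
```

Let's trace through this code step by step.

Initialize: total = 0
Initialize: seq = [3, 8, 4, 7, 1, 8]
Initialize: values = [4, 8, 3, 1, 8, 7]
Entering loop: for item, v in zip(seq, values):

After execution: total = 159
159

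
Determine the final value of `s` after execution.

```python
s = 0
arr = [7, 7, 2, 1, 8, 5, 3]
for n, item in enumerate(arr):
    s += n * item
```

Let's trace through this code step by step.

Initialize: s = 0
Initialize: arr = [7, 7, 2, 1, 8, 5, 3]
Entering loop: for n, item in enumerate(arr):

After execution: s = 89
89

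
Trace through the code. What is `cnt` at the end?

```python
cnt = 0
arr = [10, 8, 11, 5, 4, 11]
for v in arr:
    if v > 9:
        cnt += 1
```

Let's trace through this code step by step.

Initialize: cnt = 0
Initialize: arr = [10, 8, 11, 5, 4, 11]
Entering loop: for v in arr:

After execution: cnt = 3
3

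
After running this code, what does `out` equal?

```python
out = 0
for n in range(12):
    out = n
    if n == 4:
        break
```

Let's trace through this code step by step.

Initialize: out = 0
Entering loop: for n in range(12):

After execution: out = 4
4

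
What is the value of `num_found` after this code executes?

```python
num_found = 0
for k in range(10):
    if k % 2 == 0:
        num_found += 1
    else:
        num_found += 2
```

Let's trace through this code step by step.

Initialize: num_found = 0
Entering loop: for k in range(10):

After execution: num_found = 15
15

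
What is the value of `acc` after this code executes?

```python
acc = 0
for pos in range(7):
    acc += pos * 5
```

Let's trace through this code step by step.

Initialize: acc = 0
Entering loop: for pos in range(7):

After execution: acc = 105
105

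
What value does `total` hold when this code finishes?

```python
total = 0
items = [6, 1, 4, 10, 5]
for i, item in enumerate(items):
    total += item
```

Let's trace through this code step by step.

Initialize: total = 0
Initialize: items = [6, 1, 4, 10, 5]
Entering loop: for i, item in enumerate(items):

After execution: total = 26
26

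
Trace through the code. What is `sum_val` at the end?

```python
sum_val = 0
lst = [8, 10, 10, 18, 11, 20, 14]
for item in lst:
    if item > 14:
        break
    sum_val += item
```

Let's trace through this code step by step.

Initialize: sum_val = 0
Initialize: lst = [8, 10, 10, 18, 11, 20, 14]
Entering loop: for item in lst:

After execution: sum_val = 28
28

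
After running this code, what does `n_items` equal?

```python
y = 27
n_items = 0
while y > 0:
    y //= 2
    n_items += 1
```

Let's trace through this code step by step.

Initialize: y = 27
Initialize: n_items = 0
Entering loop: while y > 0:

After execution: n_items = 5
5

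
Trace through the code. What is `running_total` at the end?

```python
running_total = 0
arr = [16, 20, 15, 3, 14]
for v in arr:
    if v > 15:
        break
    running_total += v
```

Let's trace through this code step by step.

Initialize: running_total = 0
Initialize: arr = [16, 20, 15, 3, 14]
Entering loop: for v in arr:

After execution: running_total = 0
0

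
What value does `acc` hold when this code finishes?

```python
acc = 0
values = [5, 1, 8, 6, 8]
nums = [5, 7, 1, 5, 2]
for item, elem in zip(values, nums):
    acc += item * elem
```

Let's trace through this code step by step.

Initialize: acc = 0
Initialize: values = [5, 1, 8, 6, 8]
Initialize: nums = [5, 7, 1, 5, 2]
Entering loop: for item, elem in zip(values, nums):

After execution: acc = 86
86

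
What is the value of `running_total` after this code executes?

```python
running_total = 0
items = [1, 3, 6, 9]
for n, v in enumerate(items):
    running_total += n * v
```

Let's trace through this code step by step.

Initialize: running_total = 0
Initialize: items = [1, 3, 6, 9]
Entering loop: for n, v in enumerate(items):

After execution: running_total = 42
42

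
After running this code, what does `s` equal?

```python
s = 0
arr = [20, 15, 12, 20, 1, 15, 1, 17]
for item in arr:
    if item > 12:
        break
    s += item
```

Let's trace through this code step by step.

Initialize: s = 0
Initialize: arr = [20, 15, 12, 20, 1, 15, 1, 17]
Entering loop: for item in arr:

After execution: s = 0
0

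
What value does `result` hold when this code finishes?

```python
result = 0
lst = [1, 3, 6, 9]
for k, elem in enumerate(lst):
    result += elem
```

Let's trace through this code step by step.

Initialize: result = 0
Initialize: lst = [1, 3, 6, 9]
Entering loop: for k, elem in enumerate(lst):

After execution: result = 19
19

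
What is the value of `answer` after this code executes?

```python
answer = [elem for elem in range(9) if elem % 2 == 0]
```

Let's trace through this code step by step.

Initialize: answer = [elem for elem in range(9) if elem % 2 == 0]

After execution: answer = [0, 2, 4, 6, 8]
[0, 2, 4, 6, 8]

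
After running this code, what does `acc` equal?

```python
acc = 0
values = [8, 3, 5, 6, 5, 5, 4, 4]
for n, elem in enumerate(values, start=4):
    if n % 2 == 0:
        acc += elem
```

Let's trace through this code step by step.

Initialize: acc = 0
Initialize: values = [8, 3, 5, 6, 5, 5, 4, 4]
Entering loop: for n, elem in enumerate(values, start=4):

After execution: acc = 22
22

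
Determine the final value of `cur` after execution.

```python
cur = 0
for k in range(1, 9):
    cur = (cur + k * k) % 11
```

Let's trace through this code step by step.

Initialize: cur = 0
Entering loop: for k in range(1, 9):

After execution: cur = 6
6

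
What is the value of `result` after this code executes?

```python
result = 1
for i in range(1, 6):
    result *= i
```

Let's trace through this code step by step.

Initialize: result = 1
Entering loop: for i in range(1, 6):

After execution: result = 120
120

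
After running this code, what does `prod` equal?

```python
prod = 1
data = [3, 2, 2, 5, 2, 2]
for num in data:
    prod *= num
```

Let's trace through this code step by step.

Initialize: prod = 1
Initialize: data = [3, 2, 2, 5, 2, 2]
Entering loop: for num in data:

After execution: prod = 240
240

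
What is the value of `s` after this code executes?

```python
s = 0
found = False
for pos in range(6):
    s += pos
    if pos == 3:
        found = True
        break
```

Let's trace through this code step by step.

Initialize: s = 0
Initialize: found = False
Entering loop: for pos in range(6):

After execution: s = 6
6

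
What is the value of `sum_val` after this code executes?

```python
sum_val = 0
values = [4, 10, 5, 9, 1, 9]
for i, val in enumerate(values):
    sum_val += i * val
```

Let's trace through this code step by step.

Initialize: sum_val = 0
Initialize: values = [4, 10, 5, 9, 1, 9]
Entering loop: for i, val in enumerate(values):

After execution: sum_val = 96
96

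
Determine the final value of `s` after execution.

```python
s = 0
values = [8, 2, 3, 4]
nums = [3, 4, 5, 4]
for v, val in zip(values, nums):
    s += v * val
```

Let's trace through this code step by step.

Initialize: s = 0
Initialize: values = [8, 2, 3, 4]
Initialize: nums = [3, 4, 5, 4]
Entering loop: for v, val in zip(values, nums):

After execution: s = 63
63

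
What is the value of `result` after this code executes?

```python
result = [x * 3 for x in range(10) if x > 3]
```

Let's trace through this code step by step.

Initialize: result = [x * 3 for x in range(10) if x > 3]

After execution: result = [12, 15, 18, 21, 24, 27]
[12, 15, 18, 21, 24, 27]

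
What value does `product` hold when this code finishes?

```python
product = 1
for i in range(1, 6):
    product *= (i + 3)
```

Let's trace through this code step by step.

Initialize: product = 1
Entering loop: for i in range(1, 6):

After execution: product = 6720
6720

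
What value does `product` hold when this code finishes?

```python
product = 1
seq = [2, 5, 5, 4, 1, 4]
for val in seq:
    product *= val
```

Let's trace through this code step by step.

Initialize: product = 1
Initialize: seq = [2, 5, 5, 4, 1, 4]
Entering loop: for val in seq:

After execution: product = 800
800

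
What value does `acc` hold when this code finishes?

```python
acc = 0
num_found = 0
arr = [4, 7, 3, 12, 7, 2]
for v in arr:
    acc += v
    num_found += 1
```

Let's trace through this code step by step.

Initialize: acc = 0
Initialize: num_found = 0
Initialize: arr = [4, 7, 3, 12, 7, 2]
Entering loop: for v in arr:

After execution: acc = 35
35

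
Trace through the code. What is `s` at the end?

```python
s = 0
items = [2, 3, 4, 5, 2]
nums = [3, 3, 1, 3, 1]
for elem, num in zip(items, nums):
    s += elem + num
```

Let's trace through this code step by step.

Initialize: s = 0
Initialize: items = [2, 3, 4, 5, 2]
Initialize: nums = [3, 3, 1, 3, 1]
Entering loop: for elem, num in zip(items, nums):

After execution: s = 27
27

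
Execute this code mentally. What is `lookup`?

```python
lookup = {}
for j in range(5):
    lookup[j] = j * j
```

Let's trace through this code step by step.

Initialize: lookup = {}
Entering loop: for j in range(5):

After execution: lookup = {0: 0, 1: 1, 2: 4, 3: 9, 4: 16}
{0: 0, 1: 1, 2: 4, 3: 9, 4: 16}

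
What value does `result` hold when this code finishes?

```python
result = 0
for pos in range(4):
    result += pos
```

Let's trace through this code step by step.

Initialize: result = 0
Entering loop: for pos in range(4):

After execution: result = 6
6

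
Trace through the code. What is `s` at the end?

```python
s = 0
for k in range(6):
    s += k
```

Let's trace through this code step by step.

Initialize: s = 0
Entering loop: for k in range(6):

After execution: s = 15
15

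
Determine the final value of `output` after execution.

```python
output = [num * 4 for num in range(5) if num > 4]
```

Let's trace through this code step by step.

Initialize: output = [num * 4 for num in range(5) if num > 4]

After execution: output = []
[]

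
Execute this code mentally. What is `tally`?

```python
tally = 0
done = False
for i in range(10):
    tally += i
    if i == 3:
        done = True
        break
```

Let's trace through this code step by step.

Initialize: tally = 0
Initialize: done = False
Entering loop: for i in range(10):

After execution: tally = 6
6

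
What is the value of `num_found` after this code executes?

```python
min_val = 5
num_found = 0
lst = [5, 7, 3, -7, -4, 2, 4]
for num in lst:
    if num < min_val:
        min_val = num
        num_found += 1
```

Let's trace through this code step by step.

Initialize: min_val = 5
Initialize: num_found = 0
Initialize: lst = [5, 7, 3, -7, -4, 2, 4]
Entering loop: for num in lst:

After execution: num_found = 2
2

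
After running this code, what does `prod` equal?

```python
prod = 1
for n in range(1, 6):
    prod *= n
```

Let's trace through this code step by step.

Initialize: prod = 1
Entering loop: for n in range(1, 6):

After execution: prod = 120
120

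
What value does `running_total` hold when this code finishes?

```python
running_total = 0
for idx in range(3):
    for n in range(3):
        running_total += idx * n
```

Let's trace through this code step by step.

Initialize: running_total = 0
Entering loop: for idx in range(3):

After execution: running_total = 9
9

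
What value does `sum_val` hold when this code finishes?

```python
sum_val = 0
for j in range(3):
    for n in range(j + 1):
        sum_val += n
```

Let's trace through this code step by step.

Initialize: sum_val = 0
Entering loop: for j in range(3):

After execution: sum_val = 4
4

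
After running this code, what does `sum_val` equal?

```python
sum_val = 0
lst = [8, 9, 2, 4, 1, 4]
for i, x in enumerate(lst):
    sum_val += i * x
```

Let's trace through this code step by step.

Initialize: sum_val = 0
Initialize: lst = [8, 9, 2, 4, 1, 4]
Entering loop: for i, x in enumerate(lst):

After execution: sum_val = 49
49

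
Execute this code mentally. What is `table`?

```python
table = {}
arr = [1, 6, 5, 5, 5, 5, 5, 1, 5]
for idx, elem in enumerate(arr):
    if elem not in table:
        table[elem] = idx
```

Let's trace through this code step by step.

Initialize: table = {}
Initialize: arr = [1, 6, 5, 5, 5, 5, 5, 1, 5]
Entering loop: for idx, elem in enumerate(arr):

After execution: table = {1: 0, 6: 1, 5: 2}
{1: 0, 6: 1, 5: 2}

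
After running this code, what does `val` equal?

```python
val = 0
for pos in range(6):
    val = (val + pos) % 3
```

Let's trace through this code step by step.

Initialize: val = 0
Entering loop: for pos in range(6):

After execution: val = 0
0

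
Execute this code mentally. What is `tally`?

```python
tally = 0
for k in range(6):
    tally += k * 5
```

Let's trace through this code step by step.

Initialize: tally = 0
Entering loop: for k in range(6):

After execution: tally = 75
75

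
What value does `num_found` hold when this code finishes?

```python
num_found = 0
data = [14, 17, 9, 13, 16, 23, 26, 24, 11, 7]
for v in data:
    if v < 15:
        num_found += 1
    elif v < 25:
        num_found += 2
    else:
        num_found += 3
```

Let's trace through this code step by step.

Initialize: num_found = 0
Initialize: data = [14, 17, 9, 13, 16, 23, 26, 24, 11, 7]
Entering loop: for v in data:

After execution: num_found = 16
16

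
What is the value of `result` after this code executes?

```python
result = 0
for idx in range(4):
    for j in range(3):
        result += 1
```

Let's trace through this code step by step.

Initialize: result = 0
Entering loop: for idx in range(4):

After execution: result = 12
12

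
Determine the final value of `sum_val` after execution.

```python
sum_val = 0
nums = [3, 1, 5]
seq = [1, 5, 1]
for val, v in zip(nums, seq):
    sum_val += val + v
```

Let's trace through this code step by step.

Initialize: sum_val = 0
Initialize: nums = [3, 1, 5]
Initialize: seq = [1, 5, 1]
Entering loop: for val, v in zip(nums, seq):

After execution: sum_val = 16
16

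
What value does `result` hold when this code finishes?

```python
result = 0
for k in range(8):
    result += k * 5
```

Let's trace through this code step by step.

Initialize: result = 0
Entering loop: for k in range(8):

After execution: result = 140
140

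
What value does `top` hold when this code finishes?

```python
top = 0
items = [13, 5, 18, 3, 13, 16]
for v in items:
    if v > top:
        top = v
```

Let's trace through this code step by step.

Initialize: top = 0
Initialize: items = [13, 5, 18, 3, 13, 16]
Entering loop: for v in items:

After execution: top = 18
18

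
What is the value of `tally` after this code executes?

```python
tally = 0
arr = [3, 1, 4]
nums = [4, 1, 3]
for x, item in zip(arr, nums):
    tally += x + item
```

Let's trace through this code step by step.

Initialize: tally = 0
Initialize: arr = [3, 1, 4]
Initialize: nums = [4, 1, 3]
Entering loop: for x, item in zip(arr, nums):

After execution: tally = 16
16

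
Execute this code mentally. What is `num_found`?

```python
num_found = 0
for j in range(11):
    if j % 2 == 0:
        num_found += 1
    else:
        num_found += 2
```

Let's trace through this code step by step.

Initialize: num_found = 0
Entering loop: for j in range(11):

After execution: num_found = 16
16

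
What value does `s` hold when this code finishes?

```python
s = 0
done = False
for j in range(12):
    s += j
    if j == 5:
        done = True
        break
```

Let's trace through this code step by step.

Initialize: s = 0
Initialize: done = False
Entering loop: for j in range(12):

After execution: s = 15
15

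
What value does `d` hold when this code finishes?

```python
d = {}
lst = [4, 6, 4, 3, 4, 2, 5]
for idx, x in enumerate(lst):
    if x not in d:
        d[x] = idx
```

Let's trace through this code step by step.

Initialize: d = {}
Initialize: lst = [4, 6, 4, 3, 4, 2, 5]
Entering loop: for idx, x in enumerate(lst):

After execution: d = {4: 0, 6: 1, 3: 3, 2: 5, 5: 6}
{4: 0, 6: 1, 3: 3, 2: 5, 5: 6}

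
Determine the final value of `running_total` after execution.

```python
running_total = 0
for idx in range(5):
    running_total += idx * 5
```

Let's trace through this code step by step.

Initialize: running_total = 0
Entering loop: for idx in range(5):

After execution: running_total = 50
50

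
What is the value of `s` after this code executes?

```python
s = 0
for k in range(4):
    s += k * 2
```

Let's trace through this code step by step.

Initialize: s = 0
Entering loop: for k in range(4):

After execution: s = 12
12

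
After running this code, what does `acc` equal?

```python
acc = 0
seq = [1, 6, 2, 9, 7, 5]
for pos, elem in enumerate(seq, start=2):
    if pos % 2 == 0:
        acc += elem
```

Let's trace through this code step by step.

Initialize: acc = 0
Initialize: seq = [1, 6, 2, 9, 7, 5]
Entering loop: for pos, elem in enumerate(seq, start=2):

After execution: acc = 10
10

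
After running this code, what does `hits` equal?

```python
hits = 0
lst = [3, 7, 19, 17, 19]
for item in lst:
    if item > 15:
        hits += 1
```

Let's trace through this code step by step.

Initialize: hits = 0
Initialize: lst = [3, 7, 19, 17, 19]
Entering loop: for item in lst:

After execution: hits = 3
3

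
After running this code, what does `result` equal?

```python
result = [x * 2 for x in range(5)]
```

Let's trace through this code step by step.

Initialize: result = [x * 2 for x in range(5)]

After execution: result = [0, 2, 4, 6, 8]
[0, 2, 4, 6, 8]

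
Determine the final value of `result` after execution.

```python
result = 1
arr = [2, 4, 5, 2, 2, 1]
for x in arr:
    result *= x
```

Let's trace through this code step by step.

Initialize: result = 1
Initialize: arr = [2, 4, 5, 2, 2, 1]
Entering loop: for x in arr:

After execution: result = 160
160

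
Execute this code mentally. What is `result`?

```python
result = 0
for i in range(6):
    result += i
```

Let's trace through this code step by step.

Initialize: result = 0
Entering loop: for i in range(6):

After execution: result = 15
15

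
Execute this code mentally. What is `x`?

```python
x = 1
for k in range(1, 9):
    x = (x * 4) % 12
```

Let's trace through this code step by step.

Initialize: x = 1
Entering loop: for k in range(1, 9):

After execution: x = 4
4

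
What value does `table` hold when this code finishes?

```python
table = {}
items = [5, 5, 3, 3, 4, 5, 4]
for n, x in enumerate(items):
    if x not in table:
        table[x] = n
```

Let's trace through this code step by step.

Initialize: table = {}
Initialize: items = [5, 5, 3, 3, 4, 5, 4]
Entering loop: for n, x in enumerate(items):

After execution: table = {5: 0, 3: 2, 4: 4}
{5: 0, 3: 2, 4: 4}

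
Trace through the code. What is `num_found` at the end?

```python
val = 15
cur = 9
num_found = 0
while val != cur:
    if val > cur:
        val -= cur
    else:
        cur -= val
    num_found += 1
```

Let's trace through this code step by step.

Initialize: val = 15
Initialize: cur = 9
Initialize: num_found = 0
Entering loop: while val != cur:

After execution: num_found = 3
3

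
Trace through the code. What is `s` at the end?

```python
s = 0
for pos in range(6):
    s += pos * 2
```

Let's trace through this code step by step.

Initialize: s = 0
Entering loop: for pos in range(6):

After execution: s = 30
30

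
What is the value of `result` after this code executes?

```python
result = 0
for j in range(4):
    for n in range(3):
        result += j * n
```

Let's trace through this code step by step.

Initialize: result = 0
Entering loop: for j in range(4):

After execution: result = 18
18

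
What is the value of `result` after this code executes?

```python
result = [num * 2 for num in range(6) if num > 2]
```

Let's trace through this code step by step.

Initialize: result = [num * 2 for num in range(6) if num > 2]

After execution: result = [6, 8, 10]
[6, 8, 10]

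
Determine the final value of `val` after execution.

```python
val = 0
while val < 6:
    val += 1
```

Let's trace through this code step by step.

Initialize: val = 0
Entering loop: while val < 6:

After execution: val = 6
6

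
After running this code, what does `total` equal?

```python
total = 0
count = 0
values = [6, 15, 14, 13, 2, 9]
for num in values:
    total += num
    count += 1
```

Let's trace through this code step by step.

Initialize: total = 0
Initialize: count = 0
Initialize: values = [6, 15, 14, 13, 2, 9]
Entering loop: for num in values:

After execution: total = 59
59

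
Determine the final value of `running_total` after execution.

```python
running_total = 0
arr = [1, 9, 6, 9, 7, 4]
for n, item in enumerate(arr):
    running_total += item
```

Let's trace through this code step by step.

Initialize: running_total = 0
Initialize: arr = [1, 9, 6, 9, 7, 4]
Entering loop: for n, item in enumerate(arr):

After execution: running_total = 36
36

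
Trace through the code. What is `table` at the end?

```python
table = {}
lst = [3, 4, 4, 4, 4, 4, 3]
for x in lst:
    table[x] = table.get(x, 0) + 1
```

Let's trace through this code step by step.

Initialize: table = {}
Initialize: lst = [3, 4, 4, 4, 4, 4, 3]
Entering loop: for x in lst:

After execution: table = {3: 2, 4: 5}
{3: 2, 4: 5}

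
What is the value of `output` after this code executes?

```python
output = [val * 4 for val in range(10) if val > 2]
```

Let's trace through this code step by step.

Initialize: output = [val * 4 for val in range(10) if val > 2]

After execution: output = [12, 16, 20, 24, 28, 32, 36]
[12, 16, 20, 24, 28, 32, 36]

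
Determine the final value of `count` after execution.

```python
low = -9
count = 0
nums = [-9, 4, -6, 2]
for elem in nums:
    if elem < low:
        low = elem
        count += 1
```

Let's trace through this code step by step.

Initialize: low = -9
Initialize: count = 0
Initialize: nums = [-9, 4, -6, 2]
Entering loop: for elem in nums:

After execution: count = 0
0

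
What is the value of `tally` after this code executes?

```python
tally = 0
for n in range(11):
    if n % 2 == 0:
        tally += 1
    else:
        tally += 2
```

Let's trace through this code step by step.

Initialize: tally = 0
Entering loop: for n in range(11):

After execution: tally = 16
16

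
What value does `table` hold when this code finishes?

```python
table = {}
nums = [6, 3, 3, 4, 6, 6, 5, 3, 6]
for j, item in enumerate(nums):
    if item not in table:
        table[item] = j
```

Let's trace through this code step by step.

Initialize: table = {}
Initialize: nums = [6, 3, 3, 4, 6, 6, 5, 3, 6]
Entering loop: for j, item in enumerate(nums):

After execution: table = {6: 0, 3: 1, 4: 3, 5: 6}
{6: 0, 3: 1, 4: 3, 5: 6}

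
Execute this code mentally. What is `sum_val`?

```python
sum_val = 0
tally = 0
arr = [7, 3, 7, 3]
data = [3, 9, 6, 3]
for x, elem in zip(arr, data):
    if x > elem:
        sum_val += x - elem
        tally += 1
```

Let's trace through this code step by step.

Initialize: sum_val = 0
Initialize: tally = 0
Initialize: arr = [7, 3, 7, 3]
Initialize: data = [3, 9, 6, 3]
Entering loop: for x, elem in zip(arr, data):

After execution: sum_val = 5
5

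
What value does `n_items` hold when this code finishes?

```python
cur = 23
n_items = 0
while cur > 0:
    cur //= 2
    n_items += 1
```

Let's trace through this code step by step.

Initialize: cur = 23
Initialize: n_items = 0
Entering loop: while cur > 0:

After execution: n_items = 5
5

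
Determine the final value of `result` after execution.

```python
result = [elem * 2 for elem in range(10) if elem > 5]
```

Let's trace through this code step by step.

Initialize: result = [elem * 2 for elem in range(10) if elem > 5]

After execution: result = [12, 14, 16, 18]
[12, 14, 16, 18]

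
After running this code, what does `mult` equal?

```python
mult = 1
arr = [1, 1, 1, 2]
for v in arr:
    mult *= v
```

Let's trace through this code step by step.

Initialize: mult = 1
Initialize: arr = [1, 1, 1, 2]
Entering loop: for v in arr:

After execution: mult = 2
2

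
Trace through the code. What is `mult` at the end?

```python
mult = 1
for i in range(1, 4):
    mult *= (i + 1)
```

Let's trace through this code step by step.

Initialize: mult = 1
Entering loop: for i in range(1, 4):

After execution: mult = 24
24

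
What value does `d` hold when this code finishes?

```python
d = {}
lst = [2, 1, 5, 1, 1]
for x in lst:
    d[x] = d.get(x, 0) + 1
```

Let's trace through this code step by step.

Initialize: d = {}
Initialize: lst = [2, 1, 5, 1, 1]
Entering loop: for x in lst:

After execution: d = {2: 1, 1: 3, 5: 1}
{2: 1, 1: 3, 5: 1}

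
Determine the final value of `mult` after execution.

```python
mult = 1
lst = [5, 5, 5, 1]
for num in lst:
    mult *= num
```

Let's trace through this code step by step.

Initialize: mult = 1
Initialize: lst = [5, 5, 5, 1]
Entering loop: for num in lst:

After execution: mult = 125
125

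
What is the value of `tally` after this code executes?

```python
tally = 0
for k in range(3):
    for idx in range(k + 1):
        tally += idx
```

Let's trace through this code step by step.

Initialize: tally = 0
Entering loop: for k in range(3):

After execution: tally = 4
4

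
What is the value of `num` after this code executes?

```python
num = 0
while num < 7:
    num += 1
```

Let's trace through this code step by step.

Initialize: num = 0
Entering loop: while num < 7:

After execution: num = 7
7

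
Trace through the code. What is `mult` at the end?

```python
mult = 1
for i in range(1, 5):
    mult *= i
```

Let's trace through this code step by step.

Initialize: mult = 1
Entering loop: for i in range(1, 5):

After execution: mult = 24
24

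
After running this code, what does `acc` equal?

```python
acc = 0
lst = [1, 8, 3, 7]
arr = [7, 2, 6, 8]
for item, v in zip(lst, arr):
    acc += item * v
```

Let's trace through this code step by step.

Initialize: acc = 0
Initialize: lst = [1, 8, 3, 7]
Initialize: arr = [7, 2, 6, 8]
Entering loop: for item, v in zip(lst, arr):

After execution: acc = 97
97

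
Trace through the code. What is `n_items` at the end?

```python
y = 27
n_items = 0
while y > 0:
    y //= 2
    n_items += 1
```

Let's trace through this code step by step.

Initialize: y = 27
Initialize: n_items = 0
Entering loop: while y > 0:

After execution: n_items = 5
5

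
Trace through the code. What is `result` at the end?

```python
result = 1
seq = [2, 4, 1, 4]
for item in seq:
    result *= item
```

Let's trace through this code step by step.

Initialize: result = 1
Initialize: seq = [2, 4, 1, 4]
Entering loop: for item in seq:

After execution: result = 32
32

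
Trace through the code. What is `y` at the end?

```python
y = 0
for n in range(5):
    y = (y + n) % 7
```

Let's trace through this code step by step.

Initialize: y = 0
Entering loop: for n in range(5):

After execution: y = 3
3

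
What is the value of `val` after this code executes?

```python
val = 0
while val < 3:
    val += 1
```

Let's trace through this code step by step.

Initialize: val = 0
Entering loop: while val < 3:

After execution: val = 3
3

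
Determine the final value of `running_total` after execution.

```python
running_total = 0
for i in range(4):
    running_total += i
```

Let's trace through this code step by step.

Initialize: running_total = 0
Entering loop: for i in range(4):

After execution: running_total = 6
6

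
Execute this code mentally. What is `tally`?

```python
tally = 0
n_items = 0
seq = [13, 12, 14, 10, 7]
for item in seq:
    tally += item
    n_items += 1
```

Let's trace through this code step by step.

Initialize: tally = 0
Initialize: n_items = 0
Initialize: seq = [13, 12, 14, 10, 7]
Entering loop: for item in seq:

After execution: tally = 56
56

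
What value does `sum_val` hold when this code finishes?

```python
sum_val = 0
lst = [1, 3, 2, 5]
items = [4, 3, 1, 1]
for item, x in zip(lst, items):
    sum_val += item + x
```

Let's trace through this code step by step.

Initialize: sum_val = 0
Initialize: lst = [1, 3, 2, 5]
Initialize: items = [4, 3, 1, 1]
Entering loop: for item, x in zip(lst, items):

After execution: sum_val = 20
20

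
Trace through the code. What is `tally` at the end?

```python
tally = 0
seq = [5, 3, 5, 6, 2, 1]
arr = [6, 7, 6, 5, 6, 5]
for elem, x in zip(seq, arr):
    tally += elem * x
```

Let's trace through this code step by step.

Initialize: tally = 0
Initialize: seq = [5, 3, 5, 6, 2, 1]
Initialize: arr = [6, 7, 6, 5, 6, 5]
Entering loop: for elem, x in zip(seq, arr):

After execution: tally = 128
128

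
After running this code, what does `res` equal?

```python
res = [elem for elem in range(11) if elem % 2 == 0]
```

Let's trace through this code step by step.

Initialize: res = [elem for elem in range(11) if elem % 2 == 0]

After execution: res = [0, 2, 4, 6, 8, 10]
[0, 2, 4, 6, 8, 10]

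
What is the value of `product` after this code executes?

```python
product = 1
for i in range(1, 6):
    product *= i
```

Let's trace through this code step by step.

Initialize: product = 1
Entering loop: for i in range(1, 6):

After execution: product = 120
120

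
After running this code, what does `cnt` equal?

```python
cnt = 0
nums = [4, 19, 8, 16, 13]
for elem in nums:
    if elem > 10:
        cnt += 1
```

Let's trace through this code step by step.

Initialize: cnt = 0
Initialize: nums = [4, 19, 8, 16, 13]
Entering loop: for elem in nums:

After execution: cnt = 3
3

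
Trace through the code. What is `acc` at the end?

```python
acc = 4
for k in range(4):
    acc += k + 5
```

Let's trace through this code step by step.

Initialize: acc = 4
Entering loop: for k in range(4):

After execution: acc = 30
30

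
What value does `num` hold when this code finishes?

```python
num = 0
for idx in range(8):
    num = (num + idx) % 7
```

Let's trace through this code step by step.

Initialize: num = 0
Entering loop: for idx in range(8):

After execution: num = 0
0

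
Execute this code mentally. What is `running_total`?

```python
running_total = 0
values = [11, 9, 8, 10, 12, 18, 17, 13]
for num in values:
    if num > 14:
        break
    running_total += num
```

Let's trace through this code step by step.

Initialize: running_total = 0
Initialize: values = [11, 9, 8, 10, 12, 18, 17, 13]
Entering loop: for num in values:

After execution: running_total = 50
50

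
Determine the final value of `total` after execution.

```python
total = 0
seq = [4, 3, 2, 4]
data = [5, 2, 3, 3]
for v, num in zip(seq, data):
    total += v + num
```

Let's trace through this code step by step.

Initialize: total = 0
Initialize: seq = [4, 3, 2, 4]
Initialize: data = [5, 2, 3, 3]
Entering loop: for v, num in zip(seq, data):

After execution: total = 26
26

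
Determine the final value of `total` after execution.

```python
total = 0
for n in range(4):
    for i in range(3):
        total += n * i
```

Let's trace through this code step by step.

Initialize: total = 0
Entering loop: for n in range(4):

After execution: total = 18
18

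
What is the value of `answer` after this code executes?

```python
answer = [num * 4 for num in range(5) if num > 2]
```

Let's trace through this code step by step.

Initialize: answer = [num * 4 for num in range(5) if num > 2]

After execution: answer = [12, 16]
[12, 16]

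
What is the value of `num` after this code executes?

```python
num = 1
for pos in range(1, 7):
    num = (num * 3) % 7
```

Let's trace through this code step by step.

Initialize: num = 1
Entering loop: for pos in range(1, 7):

After execution: num = 1
1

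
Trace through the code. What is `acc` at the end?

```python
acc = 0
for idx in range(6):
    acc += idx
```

Let's trace through this code step by step.

Initialize: acc = 0
Entering loop: for idx in range(6):

After execution: acc = 15
15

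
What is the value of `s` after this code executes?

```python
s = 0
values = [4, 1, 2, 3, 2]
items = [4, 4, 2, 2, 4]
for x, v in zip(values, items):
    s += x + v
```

Let's trace through this code step by step.

Initialize: s = 0
Initialize: values = [4, 1, 2, 3, 2]
Initialize: items = [4, 4, 2, 2, 4]
Entering loop: for x, v in zip(values, items):

After execution: s = 28
28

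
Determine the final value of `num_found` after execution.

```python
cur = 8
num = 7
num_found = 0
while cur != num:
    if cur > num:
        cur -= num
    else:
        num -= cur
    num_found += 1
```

Let's trace through this code step by step.

Initialize: cur = 8
Initialize: num = 7
Initialize: num_found = 0
Entering loop: while cur != num:

After execution: num_found = 7
7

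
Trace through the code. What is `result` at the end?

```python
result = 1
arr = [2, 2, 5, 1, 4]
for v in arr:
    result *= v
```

Let's trace through this code step by step.

Initialize: result = 1
Initialize: arr = [2, 2, 5, 1, 4]
Entering loop: for v in arr:

After execution: result = 80
80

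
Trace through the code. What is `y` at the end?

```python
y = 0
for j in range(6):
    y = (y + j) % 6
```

Let's trace through this code step by step.

Initialize: y = 0
Entering loop: for j in range(6):

After execution: y = 3
3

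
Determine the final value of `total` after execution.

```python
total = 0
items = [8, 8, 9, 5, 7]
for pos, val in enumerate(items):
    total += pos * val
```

Let's trace through this code step by step.

Initialize: total = 0
Initialize: items = [8, 8, 9, 5, 7]
Entering loop: for pos, val in enumerate(items):

After execution: total = 69
69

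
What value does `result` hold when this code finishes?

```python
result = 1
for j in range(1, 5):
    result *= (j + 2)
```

Let's trace through this code step by step.

Initialize: result = 1
Entering loop: for j in range(1, 5):

After execution: result = 360
360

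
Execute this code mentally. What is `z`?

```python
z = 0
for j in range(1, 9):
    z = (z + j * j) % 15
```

Let's trace through this code step by step.

Initialize: z = 0
Entering loop: for j in range(1, 9):

After execution: z = 9
9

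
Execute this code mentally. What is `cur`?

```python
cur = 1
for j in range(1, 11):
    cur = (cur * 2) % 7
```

Let's trace through this code step by step.

Initialize: cur = 1
Entering loop: for j in range(1, 11):

After execution: cur = 2
2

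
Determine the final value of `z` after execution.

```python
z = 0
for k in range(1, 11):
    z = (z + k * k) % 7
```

Let's trace through this code step by step.

Initialize: z = 0
Entering loop: for k in range(1, 11):

After execution: z = 0
0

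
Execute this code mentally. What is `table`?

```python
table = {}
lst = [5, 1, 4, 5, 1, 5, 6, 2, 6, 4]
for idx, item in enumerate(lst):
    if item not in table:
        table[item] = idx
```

Let's trace through this code step by step.

Initialize: table = {}
Initialize: lst = [5, 1, 4, 5, 1, 5, 6, 2, 6, 4]
Entering loop: for idx, item in enumerate(lst):

After execution: table = {5: 0, 1: 1, 4: 2, 6: 6, 2: 7}
{5: 0, 1: 1, 4: 2, 6: 6, 2: 7}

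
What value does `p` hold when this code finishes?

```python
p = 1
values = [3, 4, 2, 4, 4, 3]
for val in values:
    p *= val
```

Let's trace through this code step by step.

Initialize: p = 1
Initialize: values = [3, 4, 2, 4, 4, 3]
Entering loop: for val in values:

After execution: p = 1152
1152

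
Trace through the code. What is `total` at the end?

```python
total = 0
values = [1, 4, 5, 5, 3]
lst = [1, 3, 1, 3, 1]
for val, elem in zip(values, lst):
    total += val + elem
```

Let's trace through this code step by step.

Initialize: total = 0
Initialize: values = [1, 4, 5, 5, 3]
Initialize: lst = [1, 3, 1, 3, 1]
Entering loop: for val, elem in zip(values, lst):

After execution: total = 27
27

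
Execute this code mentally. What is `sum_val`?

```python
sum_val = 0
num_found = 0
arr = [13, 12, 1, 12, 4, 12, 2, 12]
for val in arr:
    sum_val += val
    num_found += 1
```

Let's trace through this code step by step.

Initialize: sum_val = 0
Initialize: num_found = 0
Initialize: arr = [13, 12, 1, 12, 4, 12, 2, 12]
Entering loop: for val in arr:

After execution: sum_val = 68
68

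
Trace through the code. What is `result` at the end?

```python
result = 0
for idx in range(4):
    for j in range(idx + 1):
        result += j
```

Let's trace through this code step by step.

Initialize: result = 0
Entering loop: for idx in range(4):

After execution: result = 10
10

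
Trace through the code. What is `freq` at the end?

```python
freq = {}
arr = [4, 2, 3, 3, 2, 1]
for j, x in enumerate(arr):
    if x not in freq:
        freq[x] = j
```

Let's trace through this code step by step.

Initialize: freq = {}
Initialize: arr = [4, 2, 3, 3, 2, 1]
Entering loop: for j, x in enumerate(arr):

After execution: freq = {4: 0, 2: 1, 3: 2, 1: 5}
{4: 0, 2: 1, 3: 2, 1: 5}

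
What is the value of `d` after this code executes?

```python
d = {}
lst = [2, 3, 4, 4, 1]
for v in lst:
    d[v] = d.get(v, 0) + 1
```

Let's trace through this code step by step.

Initialize: d = {}
Initialize: lst = [2, 3, 4, 4, 1]
Entering loop: for v in lst:

After execution: d = {2: 1, 3: 1, 4: 2, 1: 1}
{2: 1, 3: 1, 4: 2, 1: 1}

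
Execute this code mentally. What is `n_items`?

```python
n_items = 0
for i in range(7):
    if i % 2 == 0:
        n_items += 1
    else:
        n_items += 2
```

Let's trace through this code step by step.

Initialize: n_items = 0
Entering loop: for i in range(7):

After execution: n_items = 10
10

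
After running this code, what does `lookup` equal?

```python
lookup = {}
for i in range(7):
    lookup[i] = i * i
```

Let's trace through this code step by step.

Initialize: lookup = {}
Entering loop: for i in range(7):

After execution: lookup = {0: 0, 1: 1, 2: 4, 3: 9, 4: 16, 5: 25, 6: 36}
{0: 0, 1: 1, 2: 4, 3: 9, 4: 16, 5: 25, 6: 36}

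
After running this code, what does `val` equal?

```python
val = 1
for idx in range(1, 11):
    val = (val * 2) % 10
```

Let's trace through this code step by step.

Initialize: val = 1
Entering loop: for idx in range(1, 11):

After execution: val = 4
4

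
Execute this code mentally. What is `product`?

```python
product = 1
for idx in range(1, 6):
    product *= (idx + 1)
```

Let's trace through this code step by step.

Initialize: product = 1
Entering loop: for idx in range(1, 6):

After execution: product = 720
720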